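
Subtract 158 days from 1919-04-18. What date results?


Start: 1919-04-18, subtract 158 days
Back 18 days from April 18 reaches March 31, 1919 -> 140 left
March 1919 has 31 days -> back to February 28, 1919 -> 109 left
February 1919 has 28 days -> back to January 31, 1919 -> 81 left
January 1919 has 31 days -> back to December 31, 1918 -> 50 left
December 1918 has 31 days -> back to November 30, 1918 -> 19 left
November 1918: 30 - 19 = 11 -> lands on November 11

Result: 1918-11-11


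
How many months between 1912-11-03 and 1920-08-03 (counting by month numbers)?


From November 1912 to August 1920
8 years * 12 = 96 months, minus 3 months = 93

93 months


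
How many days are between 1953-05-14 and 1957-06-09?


From 1953-05-14 to 1957-06-09
1953-05-14: days before May = 31 + 28 + 31 + 30 = 120 (1953 is not a leap year); day of year = 120 + 14 = 134
1957-06-09: days before June = 31 + 28 + 31 + 30 + 31 = 151 (1957 is not a leap year); day of year = 151 + 9 = 160
Rest of 1953: 365 - 134 = 231
Full years 1954 (365), 1955 (365), 1956 (366): 1096
Total = 231 + 1096 + 160 = 1487

1487 days


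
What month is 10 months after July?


July is month 7
7 + 10 = 17; wrap: 17 - 12 = 5

May


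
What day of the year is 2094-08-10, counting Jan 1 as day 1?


Date: August 10, 2094
Days in months 1 through 7: 212
Plus 10 days in August

Day of year: 222


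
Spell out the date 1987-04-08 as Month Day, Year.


ISO 1987-04-08 parses as year=1987, month=04, day=08
Month 4 -> April

April 8, 1987


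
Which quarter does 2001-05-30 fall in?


Month: May (month 5)
Q1: Jan-Mar, Q2: Apr-Jun, Q3: Jul-Sep, Q4: Oct-Dec

Q2


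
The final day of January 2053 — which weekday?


January 2053 has 31 days
Anchor: Jan 1, 2053. With p = 2053 - 1 = 2052: (p + p//4 - p//100 + p//400) mod 7 = (2052 + 513 - 20 + 5) mod 7 = 2550 mod 7 = 2 -> Wednesday (Mon=0 ... Sun=6)
January 1 is the anchor itself -> Wednesday
Last day offset: 31 - 1 = 30 days
Weekday index = (2 + 30) mod 7 = 4

Friday, January 31


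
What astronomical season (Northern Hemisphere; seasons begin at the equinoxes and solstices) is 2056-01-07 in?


Date: January 7
Astronomical Winter (approx.; exact equinox/solstice day varies by year): December 21 to March 19
January 7 falls within the Winter window

Winter


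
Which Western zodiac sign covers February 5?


Date: February 5
Conventional tropical zodiac dates: Aquarius from January 20 onward; Pisces starts February 19
February 5 falls within the Aquarius range

Aquarius


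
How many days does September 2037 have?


September 2037

30 days


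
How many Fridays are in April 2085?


April 2085 has 30 days
Anchor: Jan 1, 2085. With p = 2085 - 1 = 2084: (p + p//4 - p//100 + p//400) mod 7 = (2084 + 521 - 20 + 5) mod 7 = 2590 mod 7 = 0 -> Monday (Mon=0 ... Sun=6)
Days before April (Jan-Mar): 90; April 1 index = (0 + 90) mod 7 = 6 -> Sunday
First Friday is April 6
Fridays: 6, 13, 20, 27

4 Fridays


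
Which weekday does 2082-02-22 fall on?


Date: February 22, 2082
Anchor: Jan 1, 2082. With p = 2082 - 1 = 2081: (p + p//4 - p//100 + p//400) mod 7 = (2081 + 520 - 20 + 5) mod 7 = 2586 mod 7 = 3 -> Thursday (Mon=0 ... Sun=6)
Days before February (Jan): 31; offset = 31 + 22 - 1 = 52
Weekday index = (3 + 52) mod 7 = 6

Day of the week: Sunday


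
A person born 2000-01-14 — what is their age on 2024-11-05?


Birth: 2000-01-14
Reference: 2024-11-05
Year difference: 2024 - 2000 = 24

24 years old


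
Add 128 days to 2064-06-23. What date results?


Start: 2064-06-23, add 128 days
June 2064 has 30 days: 30 - 23 = 7 days to June 30 -> 121 left
July 2064 has 31 days -> 90 left
August 2064 has 31 days -> 59 left
September 2064 has 30 days -> 29 left
October 2064: 29 <= 31 -> lands on October 29

Result: 2064-10-29


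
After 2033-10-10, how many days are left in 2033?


Day of year: 283 of 365
Remaining = 365 - 283

82 days


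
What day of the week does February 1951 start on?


Target: February 1, 1951
Anchor: Jan 1, 1951. With p = 1951 - 1 = 1950: (p + p//4 - p//100 + p//400) mod 7 = (1950 + 487 - 19 + 4) mod 7 = 2422 mod 7 = 0 -> Monday (Mon=0 ... Sun=6)
Days before February (Jan): 31 days
Weekday index = (0 + 31) mod 7 = 3

Thursday


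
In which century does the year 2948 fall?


Century = (year - 1) // 100 + 1
= (2948 - 1) // 100 + 1
= 2947 // 100 + 1
= 29 + 1

30th century


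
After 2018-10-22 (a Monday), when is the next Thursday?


Current: Monday
Target: Thursday
Days ahead: 3

Next Thursday: 2018-10-25


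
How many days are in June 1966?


June 1966

30 days


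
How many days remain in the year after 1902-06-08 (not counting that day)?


Day of year: 159 of 365
Remaining = 365 - 159

206 days


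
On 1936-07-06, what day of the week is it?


Date: July 6, 1936
Anchor: Jan 1, 1936. With p = 1936 - 1 = 1935: (p + p//4 - p//100 + p//400) mod 7 = (1935 + 483 - 19 + 4) mod 7 = 2403 mod 7 = 2 -> Wednesday (Mon=0 ... Sun=6)
Days before July (Jan-Jun): 182; offset = 182 + 6 - 1 = 187
Weekday index = (2 + 187) mod 7 = 0

Day of the week: Monday


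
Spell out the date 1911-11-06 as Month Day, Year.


ISO 1911-11-06 parses as year=1911, month=11, day=06
Month 11 -> November

November 6, 1911


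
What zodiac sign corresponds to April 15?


Date: April 15
Conventional tropical zodiac dates: Aries from March 21 onward; Taurus starts April 20
April 15 falls within the Aries range

Aries


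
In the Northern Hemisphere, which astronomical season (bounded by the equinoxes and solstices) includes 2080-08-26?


Date: August 26
Astronomical Summer (approx.; exact equinox/solstice day varies by year): June 21 to September 21
August 26 falls within the Summer window

Summer


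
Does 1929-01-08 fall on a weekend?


Anchor: Jan 1, 1929. With p = 1929 - 1 = 1928: (p + p//4 - p//100 + p//400) mod 7 = (1928 + 482 - 19 + 4) mod 7 = 2395 mod 7 = 1 -> Tuesday (Mon=0 ... Sun=6)
Day of year: 8; offset = 7
Weekday index = (1 + 7) mod 7 = 1 -> Tuesday
Weekend days: Saturday, Sunday

No


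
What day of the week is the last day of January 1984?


January 1984 has 31 days
Anchor: Jan 1, 1984. With p = 1984 - 1 = 1983: (p + p//4 - p//100 + p//400) mod 7 = (1983 + 495 - 19 + 4) mod 7 = 2463 mod 7 = 6 -> Sunday (Mon=0 ... Sun=6)
January 1 is the anchor itself -> Sunday
Last day offset: 31 - 1 = 30 days
Weekday index = (6 + 30) mod 7 = 1

Tuesday, January 31


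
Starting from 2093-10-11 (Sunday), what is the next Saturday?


Current: Sunday
Target: Saturday
Days ahead: 6

Next Saturday: 2093-10-17


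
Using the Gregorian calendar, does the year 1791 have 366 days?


Gregorian leap year rule: divisible by 4, but not by 100, unless also by 400.
1791 is not divisible by 4 -> not a leap year

No


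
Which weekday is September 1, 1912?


Target: September 1, 1912
Anchor: Jan 1, 1912. With p = 1912 - 1 = 1911: (p + p//4 - p//100 + p//400) mod 7 = (1911 + 477 - 19 + 4) mod 7 = 2373 mod 7 = 0 -> Monday (Mon=0 ... Sun=6)
Days before September (Jan-Aug): 244 days
Weekday index = (0 + 244) mod 7 = 6

Sunday


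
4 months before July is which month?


July is month 7
7 - 4 = 3

March


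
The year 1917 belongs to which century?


Century = (year - 1) // 100 + 1
= (1917 - 1) // 100 + 1
= 1916 // 100 + 1
= 19 + 1

20th century


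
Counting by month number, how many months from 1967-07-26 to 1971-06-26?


From July 1967 to June 1971
4 years * 12 = 48 months, minus 1 month = 47

47 months


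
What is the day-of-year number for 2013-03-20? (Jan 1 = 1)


Date: March 20, 2013
Days in months 1 through 2: 59
Plus 20 days in March

Day of year: 79


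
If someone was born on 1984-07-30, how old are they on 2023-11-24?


Birth: 1984-07-30
Reference: 2023-11-24
Year difference: 2023 - 1984 = 39

39 years old


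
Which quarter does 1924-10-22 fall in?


Month: October (month 10)
Q1: Jan-Mar, Q2: Apr-Jun, Q3: Jul-Sep, Q4: Oct-Dec

Q4


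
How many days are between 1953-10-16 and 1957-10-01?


From 1953-10-16 to 1957-10-01
1953-10-16: days before October = 31 + 28 + 31 + 30 + 31 + 30 + 31 + 31 + 30 = 273 (1953 is not a leap year); day of year = 273 + 16 = 289
1957-10-01: days before October = 31 + 28 + 31 + 30 + 31 + 30 + 31 + 31 + 30 = 273 (1957 is not a leap year); day of year = 273 + 1 = 274
Rest of 1953: 365 - 289 = 76
Full years 1954 (365), 1955 (365), 1956 (366): 1096
Total = 76 + 1096 + 274 = 1446

1446 days


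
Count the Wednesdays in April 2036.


April 2036 has 30 days
Anchor: Jan 1, 2036. With p = 2036 - 1 = 2035: (p + p//4 - p//100 + p//400) mod 7 = (2035 + 508 - 20 + 5) mod 7 = 2528 mod 7 = 1 -> Tuesday (Mon=0 ... Sun=6)
Days before April (Jan-Mar): 91; April 1 index = (1 + 91) mod 7 = 1 -> Tuesday
First Wednesday is April 2
Wednesdays: 2, 9, 16, 23, 30

5 Wednesdays


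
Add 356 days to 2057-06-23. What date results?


Start: 2057-06-23, add 356 days
June 2057 has 30 days: 30 - 23 = 7 days to June 30 -> 349 left
July 2057 has 31 days -> 318 left
August 2057 has 31 days -> 287 left
September 2057 has 30 days -> 257 left
October 2057 has 31 days -> 226 left
November 2057 has 30 days -> 196 left
December 2057 has 31 days -> 165 left
January 2058 has 31 days -> 134 left
February 2058 has 28 days -> 106 left
March 2058 has 31 days -> 75 left
April 2058 has 30 days -> 45 left
May 2058 has 31 days -> 14 left
June 2058: 14 <= 30 -> lands on June 14

Result: 2058-06-14


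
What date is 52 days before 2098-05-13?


Start: 2098-05-13, subtract 52 days
Back 13 days from May 13 reaches April 30, 2098 -> 39 left
April 2098 has 30 days -> back to March 31, 2098 -> 9 left
March 2098: 31 - 9 = 22 -> lands on March 22

Result: 2098-03-22


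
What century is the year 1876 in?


Century = (year - 1) // 100 + 1
= (1876 - 1) // 100 + 1
= 1875 // 100 + 1
= 18 + 1

19th century


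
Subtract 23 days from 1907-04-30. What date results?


Start: 1907-04-30, subtract 23 days
30 - 23 = 7 stays within April 1907

Result: 1907-04-07


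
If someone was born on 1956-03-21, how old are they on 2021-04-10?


Birth: 1956-03-21
Reference: 2021-04-10
Year difference: 2021 - 1956 = 65

65 years old


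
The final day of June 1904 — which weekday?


June 1904 has 30 days
Anchor: Jan 1, 1904. With p = 1904 - 1 = 1903: (p + p//4 - p//100 + p//400) mod 7 = (1903 + 475 - 19 + 4) mod 7 = 2363 mod 7 = 4 -> Friday (Mon=0 ... Sun=6)
Days before June (Jan-May): 152; June 1 index = (4 + 152) mod 7 = 2 -> Wednesday
Last day offset: 30 - 1 = 29 days
Weekday index = (2 + 29) mod 7 = 3

Thursday, June 30


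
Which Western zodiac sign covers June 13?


Date: June 13
Conventional tropical zodiac dates: Gemini from May 21 onward; Cancer starts June 21
June 13 falls within the Gemini range

Gemini


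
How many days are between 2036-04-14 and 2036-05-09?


From 2036-04-14 to 2036-05-09
2036-04-14: days before April = 31 + 29 + 31 = 91 (2036 is a leap year); day of year = 91 + 14 = 105
2036-05-09: days before May = 31 + 29 + 31 + 30 = 121 (2036 is a leap year); day of year = 121 + 9 = 130
Same year: 130 - 105 = 25

25 days


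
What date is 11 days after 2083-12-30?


Start: 2083-12-30, add 11 days
December 2083 has 31 days: 31 - 30 = 1 day to December 31 -> 10 left
January 2084: 10 <= 31 -> lands on January 10

Result: 2084-01-10


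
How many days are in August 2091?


August 2091

31 days


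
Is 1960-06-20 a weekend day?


Anchor: Jan 1, 1960. With p = 1960 - 1 = 1959: (p + p//4 - p//100 + p//400) mod 7 = (1959 + 489 - 19 + 4) mod 7 = 2433 mod 7 = 4 -> Friday (Mon=0 ... Sun=6)
Day of year: 172; offset = 171
Weekday index = (4 + 171) mod 7 = 0 -> Monday
Weekend days: Saturday, Sunday

No


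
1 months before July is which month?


July is month 7
7 - 1 = 6

June


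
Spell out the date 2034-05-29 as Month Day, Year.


ISO 2034-05-29 parses as year=2034, month=05, day=29
Month 5 -> May

May 29, 2034


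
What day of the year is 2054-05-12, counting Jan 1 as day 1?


Date: May 12, 2054
Days in months 1 through 4: 120
Plus 12 days in May

Day of year: 132


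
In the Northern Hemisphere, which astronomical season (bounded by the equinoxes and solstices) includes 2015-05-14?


Date: May 14
Astronomical Spring (approx.; exact equinox/solstice day varies by year): March 20 to June 20
May 14 falls within the Spring window

Spring


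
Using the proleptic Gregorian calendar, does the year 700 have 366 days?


Gregorian leap year rule: divisible by 4, but not by 100, unless also by 400.
700 is divisible by 100 but not 400 -> not a leap year

No


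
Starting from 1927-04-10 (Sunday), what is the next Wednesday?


Current: Sunday
Target: Wednesday
Days ahead: 3

Next Wednesday: 1927-04-13


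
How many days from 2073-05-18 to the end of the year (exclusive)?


Day of year: 138 of 365
Remaining = 365 - 138

227 days


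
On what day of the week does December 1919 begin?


Target: December 1, 1919
Anchor: Jan 1, 1919. With p = 1919 - 1 = 1918: (p + p//4 - p//100 + p//400) mod 7 = (1918 + 479 - 19 + 4) mod 7 = 2382 mod 7 = 2 -> Wednesday (Mon=0 ... Sun=6)
Days before December (Jan-Nov): 334 days
Weekday index = (2 + 334) mod 7 = 0

Monday


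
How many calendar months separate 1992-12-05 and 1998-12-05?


From December 1992 to December 1998
6 years * 12 = 72 months = 72

72 months


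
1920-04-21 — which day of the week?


Date: April 21, 1920
Anchor: Jan 1, 1920. With p = 1920 - 1 = 1919: (p + p//4 - p//100 + p//400) mod 7 = (1919 + 479 - 19 + 4) mod 7 = 2383 mod 7 = 3 -> Thursday (Mon=0 ... Sun=6)
Days before April (Jan-Mar): 91; offset = 91 + 21 - 1 = 111
Weekday index = (3 + 111) mod 7 = 2

Day of the week: Wednesday


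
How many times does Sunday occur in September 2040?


September 2040 has 30 days
Anchor: Jan 1, 2040. With p = 2040 - 1 = 2039: (p + p//4 - p//100 + p//400) mod 7 = (2039 + 509 - 20 + 5) mod 7 = 2533 mod 7 = 6 -> Sunday (Mon=0 ... Sun=6)
Days before September (Jan-Aug): 244; September 1 index = (6 + 244) mod 7 = 5 -> Saturday
First Sunday is September 2
Sundays: 2, 9, 16, 23, 30

5 Sundays


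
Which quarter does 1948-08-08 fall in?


Month: August (month 8)
Q1: Jan-Mar, Q2: Apr-Jun, Q3: Jul-Sep, Q4: Oct-Dec

Q3


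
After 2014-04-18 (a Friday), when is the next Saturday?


Current: Friday
Target: Saturday
Days ahead: 1

Next Saturday: 2014-04-19


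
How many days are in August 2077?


August 2077

31 days


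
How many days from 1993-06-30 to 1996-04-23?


From 1993-06-30 to 1996-04-23
1993-06-30: days before June = 31 + 28 + 31 + 30 + 31 = 151 (1993 is not a leap year); day of year = 151 + 30 = 181
1996-04-23: days before April = 31 + 29 + 31 = 91 (1996 is a leap year); day of year = 91 + 23 = 114
Rest of 1993: 365 - 181 = 184
Full years 1994 (365), 1995 (365): 730
Total = 184 + 730 + 114 = 1028

1028 days


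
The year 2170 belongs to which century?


Century = (year - 1) // 100 + 1
= (2170 - 1) // 100 + 1
= 2169 // 100 + 1
= 21 + 1

22nd century


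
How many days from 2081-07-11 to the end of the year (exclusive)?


Day of year: 192 of 365
Remaining = 365 - 192

173 days


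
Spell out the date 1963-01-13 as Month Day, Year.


ISO 1963-01-13 parses as year=1963, month=01, day=13
Month 1 -> January

January 13, 1963


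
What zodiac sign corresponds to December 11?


Date: December 11
Conventional tropical zodiac dates: Sagittarius from November 22 onward; Capricorn starts December 22
December 11 falls within the Sagittarius range

Sagittarius


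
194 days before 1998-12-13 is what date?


Start: 1998-12-13, subtract 194 days
Back 13 days from December 13 reaches November 30, 1998 -> 181 left
November 1998 has 30 days -> back to October 31, 1998 -> 151 left
October 1998 has 31 days -> back to September 30, 1998 -> 120 left
September 1998 has 30 days -> back to August 31, 1998 -> 90 left
August 1998 has 31 days -> back to July 31, 1998 -> 59 left
July 1998 has 31 days -> back to June 30, 1998 -> 28 left
June 1998: 30 - 28 = 2 -> lands on June 2

Result: 1998-06-02


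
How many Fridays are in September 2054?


September 2054 has 30 days
Anchor: Jan 1, 2054. With p = 2054 - 1 = 2053: (p + p//4 - p//100 + p//400) mod 7 = (2053 + 513 - 20 + 5) mod 7 = 2551 mod 7 = 3 -> Thursday (Mon=0 ... Sun=6)
Days before September (Jan-Aug): 243; September 1 index = (3 + 243) mod 7 = 1 -> Tuesday
First Friday is September 4
Fridays: 4, 11, 18, 25

4 Fridays


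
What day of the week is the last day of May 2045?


May 2045 has 31 days
Anchor: Jan 1, 2045. With p = 2045 - 1 = 2044: (p + p//4 - p//100 + p//400) mod 7 = (2044 + 511 - 20 + 5) mod 7 = 2540 mod 7 = 6 -> Sunday (Mon=0 ... Sun=6)
Days before May (Jan-Apr): 120; May 1 index = (6 + 120) mod 7 = 0 -> Monday
Last day offset: 31 - 1 = 30 days
Weekday index = (0 + 30) mod 7 = 2

Wednesday, May 31


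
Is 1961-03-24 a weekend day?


Anchor: Jan 1, 1961. With p = 1961 - 1 = 1960: (p + p//4 - p//100 + p//400) mod 7 = (1960 + 490 - 19 + 4) mod 7 = 2435 mod 7 = 6 -> Sunday (Mon=0 ... Sun=6)
Day of year: 83; offset = 82
Weekday index = (6 + 82) mod 7 = 4 -> Friday
Weekend days: Saturday, Sunday

No


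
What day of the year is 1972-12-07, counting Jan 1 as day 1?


Date: December 7, 1972
Days in months 1 through 11: 335
Plus 7 days in December

Day of year: 342


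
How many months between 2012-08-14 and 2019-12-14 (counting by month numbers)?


From August 2012 to December 2019
7 years * 12 = 84 months, plus 4 months = 88

88 months


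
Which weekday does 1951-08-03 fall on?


Date: August 3, 1951
Anchor: Jan 1, 1951. With p = 1951 - 1 = 1950: (p + p//4 - p//100 + p//400) mod 7 = (1950 + 487 - 19 + 4) mod 7 = 2422 mod 7 = 0 -> Monday (Mon=0 ... Sun=6)
Days before August (Jan-Jul): 212; offset = 212 + 3 - 1 = 214
Weekday index = (0 + 214) mod 7 = 4

Day of the week: Friday


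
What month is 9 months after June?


June is month 6
6 + 9 = 15; wrap: 15 - 12 = 3

March


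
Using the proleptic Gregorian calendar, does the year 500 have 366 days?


Gregorian leap year rule: divisible by 4, but not by 100, unless also by 400.
500 is divisible by 100 but not 400 -> not a leap year

No


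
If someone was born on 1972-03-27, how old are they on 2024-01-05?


Birth: 1972-03-27
Reference: 2024-01-05
Year difference: 2024 - 1972 = 52
Birthday not yet reached in 2024, subtract 1

51 years old


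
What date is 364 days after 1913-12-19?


Start: 1913-12-19, add 364 days
December 1913 has 31 days: 31 - 19 = 12 days to December 31 -> 352 left
January 1914 has 31 days -> 321 left
February 1914 has 28 days -> 293 left
March 1914 has 31 days -> 262 left
April 1914 has 30 days -> 232 left
May 1914 has 31 days -> 201 left
June 1914 has 30 days -> 171 left
July 1914 has 31 days -> 140 left
August 1914 has 31 days -> 109 left
September 1914 has 30 days -> 79 left
October 1914 has 31 days -> 48 left
November 1914 has 30 days -> 18 left
December 1914: 18 <= 31 -> lands on December 18

Result: 1914-12-18


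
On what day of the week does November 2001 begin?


Target: November 1, 2001
Anchor: Jan 1, 2001. With p = 2001 - 1 = 2000: (p + p//4 - p//100 + p//400) mod 7 = (2000 + 500 - 20 + 5) mod 7 = 2485 mod 7 = 0 -> Monday (Mon=0 ... Sun=6)
Days before November (Jan-Oct): 304 days
Weekday index = (0 + 304) mod 7 = 3

Thursday


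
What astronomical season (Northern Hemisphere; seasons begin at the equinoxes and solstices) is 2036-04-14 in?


Date: April 14
Astronomical Spring (approx.; exact equinox/solstice day varies by year): March 20 to June 20
April 14 falls within the Spring window

Spring


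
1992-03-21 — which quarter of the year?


Month: March (month 3)
Q1: Jan-Mar, Q2: Apr-Jun, Q3: Jul-Sep, Q4: Oct-Dec

Q1


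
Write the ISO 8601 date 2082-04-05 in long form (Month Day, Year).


ISO 2082-04-05 parses as year=2082, month=04, day=05
Month 4 -> April

April 5, 2082


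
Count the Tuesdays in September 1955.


September 1955 has 30 days
Anchor: Jan 1, 1955. With p = 1955 - 1 = 1954: (p + p//4 - p//100 + p//400) mod 7 = (1954 + 488 - 19 + 4) mod 7 = 2427 mod 7 = 5 -> Saturday (Mon=0 ... Sun=6)
Days before September (Jan-Aug): 243; September 1 index = (5 + 243) mod 7 = 3 -> Thursday
First Tuesday is September 6
Tuesdays: 6, 13, 20, 27

4 Tuesdays


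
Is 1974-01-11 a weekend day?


Anchor: Jan 1, 1974. With p = 1974 - 1 = 1973: (p + p//4 - p//100 + p//400) mod 7 = (1973 + 493 - 19 + 4) mod 7 = 2451 mod 7 = 1 -> Tuesday (Mon=0 ... Sun=6)
Day of year: 11; offset = 10
Weekday index = (1 + 10) mod 7 = 4 -> Friday
Weekend days: Saturday, Sunday

No


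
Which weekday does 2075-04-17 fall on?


Date: April 17, 2075
Anchor: Jan 1, 2075. With p = 2075 - 1 = 2074: (p + p//4 - p//100 + p//400) mod 7 = (2074 + 518 - 20 + 5) mod 7 = 2577 mod 7 = 1 -> Tuesday (Mon=0 ... Sun=6)
Days before April (Jan-Mar): 90; offset = 90 + 17 - 1 = 106
Weekday index = (1 + 106) mod 7 = 2

Day of the week: Wednesday


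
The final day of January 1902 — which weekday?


January 1902 has 31 days
Anchor: Jan 1, 1902. With p = 1902 - 1 = 1901: (p + p//4 - p//100 + p//400) mod 7 = (1901 + 475 - 19 + 4) mod 7 = 2361 mod 7 = 2 -> Wednesday (Mon=0 ... Sun=6)
January 1 is the anchor itself -> Wednesday
Last day offset: 31 - 1 = 30 days
Weekday index = (2 + 30) mod 7 = 4

Friday, January 31


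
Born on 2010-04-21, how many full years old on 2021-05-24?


Birth: 2010-04-21
Reference: 2021-05-24
Year difference: 2021 - 2010 = 11

11 years old


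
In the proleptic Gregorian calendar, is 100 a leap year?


Gregorian leap year rule: divisible by 4, but not by 100, unless also by 400.
100 is divisible by 100 but not 400 -> not a leap year

No


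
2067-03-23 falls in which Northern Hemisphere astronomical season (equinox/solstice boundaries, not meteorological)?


Date: March 23
Astronomical Spring (approx.; exact equinox/solstice day varies by year): March 20 to June 20
March 23 falls within the Spring window

Spring


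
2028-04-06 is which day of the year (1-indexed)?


Date: April 6, 2028
Days in months 1 through 3: 91
Plus 6 days in April

Day of year: 97


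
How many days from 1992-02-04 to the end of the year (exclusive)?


Day of year: 35 of 366
Remaining = 366 - 35

331 days


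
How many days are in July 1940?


July 1940

31 days


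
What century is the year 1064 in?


Century = (year - 1) // 100 + 1
= (1064 - 1) // 100 + 1
= 1063 // 100 + 1
= 10 + 1

11th century


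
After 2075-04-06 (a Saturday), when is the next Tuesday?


Current: Saturday
Target: Tuesday
Days ahead: 3

Next Tuesday: 2075-04-09


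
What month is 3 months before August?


August is month 8
8 - 3 = 5

May


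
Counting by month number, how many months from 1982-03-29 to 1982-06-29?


From March 1982 to June 1982
0 years * 12 = 0 months, plus 3 months = 3

3 months


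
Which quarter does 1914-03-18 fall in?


Month: March (month 3)
Q1: Jan-Mar, Q2: Apr-Jun, Q3: Jul-Sep, Q4: Oct-Dec

Q1


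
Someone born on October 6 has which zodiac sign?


Date: October 6
Conventional tropical zodiac dates: Libra from September 23 onward; Scorpio starts October 23
October 6 falls within the Libra range

Libra


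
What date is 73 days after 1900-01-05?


Start: 1900-01-05, add 73 days
January 1900 has 31 days: 31 - 5 = 26 days to January 31 -> 47 left
February 1900 has 28 days -> 19 left
March 1900: 19 <= 31 -> lands on March 19

Result: 1900-03-19


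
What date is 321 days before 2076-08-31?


Start: 2076-08-31, subtract 321 days
Back 31 days from August 31 reaches July 31, 2076 -> 290 left
July 2076 has 31 days -> back to June 30, 2076 -> 259 left
June 2076 has 30 days -> back to May 31, 2076 -> 229 left
May 2076 has 31 days -> back to April 30, 2076 -> 198 left
April 2076 has 30 days -> back to March 31, 2076 -> 168 left
March 2076 has 31 days -> back to February 29, 2076 -> 137 left
February 2076 has 29 days -> back to January 31, 2076 -> 108 left
January 2076 has 31 days -> back to December 31, 2075 -> 77 left
December 2075 has 31 days -> back to November 30, 2075 -> 46 left
November 2075 has 30 days -> back to October 31, 2075 -> 16 left
October 2075: 31 - 16 = 15 -> lands on October 15

Result: 2075-10-15


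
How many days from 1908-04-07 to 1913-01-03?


From 1908-04-07 to 1913-01-03
1908-04-07: days before April = 31 + 29 + 31 = 91 (1908 is a leap year); day of year = 91 + 7 = 98
1913-01-03: day of year = 3
Rest of 1908: 366 - 98 = 268
Full years 1909 (365), 1910 (365), 1911 (365), 1912 (366): 1461
Total = 268 + 1461 + 3 = 1732

1732 days


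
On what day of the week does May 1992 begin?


Target: May 1, 1992
Anchor: Jan 1, 1992. With p = 1992 - 1 = 1991: (p + p//4 - p//100 + p//400) mod 7 = (1991 + 497 - 19 + 4) mod 7 = 2473 mod 7 = 2 -> Wednesday (Mon=0 ... Sun=6)
Days before May (Jan-Apr): 121 days
Weekday index = (2 + 121) mod 7 = 4

Friday


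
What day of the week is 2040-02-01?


Date: February 1, 2040
Anchor: Jan 1, 2040. With p = 2040 - 1 = 2039: (p + p//4 - p//100 + p//400) mod 7 = (2039 + 509 - 20 + 5) mod 7 = 2533 mod 7 = 6 -> Sunday (Mon=0 ... Sun=6)
Days before February (Jan): 31; offset = 31 + 1 - 1 = 31
Weekday index = (6 + 31) mod 7 = 2

Day of the week: Wednesday


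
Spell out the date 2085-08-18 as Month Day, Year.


ISO 2085-08-18 parses as year=2085, month=08, day=18
Month 8 -> August

August 18, 2085


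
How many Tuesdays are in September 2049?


September 2049 has 30 days
Anchor: Jan 1, 2049. With p = 2049 - 1 = 2048: (p + p//4 - p//100 + p//400) mod 7 = (2048 + 512 - 20 + 5) mod 7 = 2545 mod 7 = 4 -> Friday (Mon=0 ... Sun=6)
Days before September (Jan-Aug): 243; September 1 index = (4 + 243) mod 7 = 2 -> Wednesday
First Tuesday is September 7
Tuesdays: 7, 14, 21, 28

4 Tuesdays


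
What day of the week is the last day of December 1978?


December 1978 has 31 days
Anchor: Jan 1, 1978. With p = 1978 - 1 = 1977: (p + p//4 - p//100 + p//400) mod 7 = (1977 + 494 - 19 + 4) mod 7 = 2456 mod 7 = 6 -> Sunday (Mon=0 ... Sun=6)
Days before December (Jan-Nov): 334; December 1 index = (6 + 334) mod 7 = 4 -> Friday
Last day offset: 31 - 1 = 30 days
Weekday index = (4 + 30) mod 7 = 6

Sunday, December 31


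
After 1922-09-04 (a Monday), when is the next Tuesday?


Current: Monday
Target: Tuesday
Days ahead: 1

Next Tuesday: 1922-09-05


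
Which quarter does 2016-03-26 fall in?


Month: March (month 3)
Q1: Jan-Mar, Q2: Apr-Jun, Q3: Jul-Sep, Q4: Oct-Dec

Q1


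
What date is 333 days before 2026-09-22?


Start: 2026-09-22, subtract 333 days
Back 22 days from September 22 reaches August 31, 2026 -> 311 left
August 2026 has 31 days -> back to July 31, 2026 -> 280 left
July 2026 has 31 days -> back to June 30, 2026 -> 249 left
June 2026 has 30 days -> back to May 31, 2026 -> 219 left
May 2026 has 31 days -> back to April 30, 2026 -> 188 left
April 2026 has 30 days -> back to March 31, 2026 -> 158 left
March 2026 has 31 days -> back to February 28, 2026 -> 127 left
February 2026 has 28 days -> back to January 31, 2026 -> 99 left
January 2026 has 31 days -> back to December 31, 2025 -> 68 left
December 2025 has 31 days -> back to November 30, 2025 -> 37 left
November 2025 has 30 days -> back to October 31, 2025 -> 7 left
October 2025: 31 - 7 = 24 -> lands on October 24

Result: 2025-10-24


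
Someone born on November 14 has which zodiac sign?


Date: November 14
Conventional tropical zodiac dates: Scorpio from October 23 onward; Sagittarius starts November 22
November 14 falls within the Scorpio range

Scorpio


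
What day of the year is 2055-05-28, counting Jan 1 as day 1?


Date: May 28, 2055
Days in months 1 through 4: 120
Plus 28 days in May

Day of year: 148


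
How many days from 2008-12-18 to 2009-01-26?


From 2008-12-18 to 2009-01-26
2008-12-18: days before December = 31 + 29 + 31 + 30 + 31 + 30 + 31 + 31 + 30 + 31 + 30 = 335 (2008 is a leap year); day of year = 335 + 18 = 353
2009-01-26: day of year = 26
Rest of 2008: 366 - 353 = 13
Total = 13 + 26 = 39

39 days


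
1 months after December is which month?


December is month 12
12 + 1 = 13; wrap: 13 - 12 = 1

January


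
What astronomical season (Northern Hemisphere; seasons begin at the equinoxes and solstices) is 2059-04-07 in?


Date: April 7
Astronomical Spring (approx.; exact equinox/solstice day varies by year): March 20 to June 20
April 7 falls within the Spring window

Spring


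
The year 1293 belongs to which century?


Century = (year - 1) // 100 + 1
= (1293 - 1) // 100 + 1
= 1292 // 100 + 1
= 12 + 1

13th century


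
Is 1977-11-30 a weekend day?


Anchor: Jan 1, 1977. With p = 1977 - 1 = 1976: (p + p//4 - p//100 + p//400) mod 7 = (1976 + 494 - 19 + 4) mod 7 = 2455 mod 7 = 5 -> Saturday (Mon=0 ... Sun=6)
Day of year: 334; offset = 333
Weekday index = (5 + 333) mod 7 = 2 -> Wednesday
Weekend days: Saturday, Sunday

No


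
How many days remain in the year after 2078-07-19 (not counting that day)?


Day of year: 200 of 365
Remaining = 365 - 200

165 days


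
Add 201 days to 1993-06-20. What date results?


Start: 1993-06-20, add 201 days
June 1993 has 30 days: 30 - 20 = 10 days to June 30 -> 191 left
July 1993 has 31 days -> 160 left
August 1993 has 31 days -> 129 left
September 1993 has 30 days -> 99 left
October 1993 has 31 days -> 68 left
November 1993 has 30 days -> 38 left
December 1993 has 31 days -> 7 left
January 1994: 7 <= 31 -> lands on January 7

Result: 1994-01-07


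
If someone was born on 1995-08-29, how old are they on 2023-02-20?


Birth: 1995-08-29
Reference: 2023-02-20
Year difference: 2023 - 1995 = 28
Birthday not yet reached in 2023, subtract 1

27 years old


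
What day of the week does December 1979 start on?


Target: December 1, 1979
Anchor: Jan 1, 1979. With p = 1979 - 1 = 1978: (p + p//4 - p//100 + p//400) mod 7 = (1978 + 494 - 19 + 4) mod 7 = 2457 mod 7 = 0 -> Monday (Mon=0 ... Sun=6)
Days before December (Jan-Nov): 334 days
Weekday index = (0 + 334) mod 7 = 5

Saturday


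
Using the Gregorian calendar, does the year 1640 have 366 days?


Gregorian leap year rule: divisible by 4, but not by 100, unless also by 400.
1640 is divisible by 4 but not 100 -> leap year

Yes


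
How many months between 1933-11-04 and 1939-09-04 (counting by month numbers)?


From November 1933 to September 1939
6 years * 12 = 72 months, minus 2 months = 70

70 months


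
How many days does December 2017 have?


December 2017

31 days


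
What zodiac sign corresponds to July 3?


Date: July 3
Conventional tropical zodiac dates: Cancer from June 21 onward; Leo starts July 23
July 3 falls within the Cancer range

Cancer


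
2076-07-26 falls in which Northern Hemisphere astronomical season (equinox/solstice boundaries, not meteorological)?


Date: July 26
Astronomical Summer (approx.; exact equinox/solstice day varies by year): June 21 to September 21
July 26 falls within the Summer window

Summer


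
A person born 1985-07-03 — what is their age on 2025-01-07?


Birth: 1985-07-03
Reference: 2025-01-07
Year difference: 2025 - 1985 = 40
Birthday not yet reached in 2025, subtract 1

39 years old


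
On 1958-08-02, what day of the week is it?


Date: August 2, 1958
Anchor: Jan 1, 1958. With p = 1958 - 1 = 1957: (p + p//4 - p//100 + p//400) mod 7 = (1957 + 489 - 19 + 4) mod 7 = 2431 mod 7 = 2 -> Wednesday (Mon=0 ... Sun=6)
Days before August (Jan-Jul): 212; offset = 212 + 2 - 1 = 213
Weekday index = (2 + 213) mod 7 = 5

Day of the week: Saturday


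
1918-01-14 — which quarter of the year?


Month: January (month 1)
Q1: Jan-Mar, Q2: Apr-Jun, Q3: Jul-Sep, Q4: Oct-Dec

Q1


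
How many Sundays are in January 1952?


January 1952 has 31 days
Anchor: Jan 1, 1952. With p = 1952 - 1 = 1951: (p + p//4 - p//100 + p//400) mod 7 = (1951 + 487 - 19 + 4) mod 7 = 2423 mod 7 = 1 -> Tuesday (Mon=0 ... Sun=6)
January 1 is the anchor itself -> Tuesday
First Sunday is January 6
Sundays: 6, 13, 20, 27

4 Sundays


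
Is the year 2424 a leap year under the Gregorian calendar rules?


Gregorian leap year rule: divisible by 4, but not by 100, unless also by 400.
2424 is divisible by 4 but not 100 -> leap year

Yes


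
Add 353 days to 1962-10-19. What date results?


Start: 1962-10-19, add 353 days
October 1962 has 31 days: 31 - 19 = 12 days to October 31 -> 341 left
November 1962 has 30 days -> 311 left
December 1962 has 31 days -> 280 left
January 1963 has 31 days -> 249 left
February 1963 has 28 days -> 221 left
March 1963 has 31 days -> 190 left
April 1963 has 30 days -> 160 left
May 1963 has 31 days -> 129 left
June 1963 has 30 days -> 99 left
July 1963 has 31 days -> 68 left
August 1963 has 31 days -> 37 left
September 1963 has 30 days -> 7 left
October 1963: 7 <= 31 -> lands on October 7

Result: 1963-10-07


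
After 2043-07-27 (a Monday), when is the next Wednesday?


Current: Monday
Target: Wednesday
Days ahead: 2

Next Wednesday: 2043-07-29


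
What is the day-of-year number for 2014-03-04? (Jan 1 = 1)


Date: March 4, 2014
Days in months 1 through 2: 59
Plus 4 days in March

Day of year: 63


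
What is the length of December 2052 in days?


December 2052

31 days


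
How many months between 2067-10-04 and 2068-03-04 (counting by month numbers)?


From October 2067 to March 2068
1 year * 12 = 12 months, minus 7 months = 5

5 months


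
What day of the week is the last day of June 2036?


June 2036 has 30 days
Anchor: Jan 1, 2036. With p = 2036 - 1 = 2035: (p + p//4 - p//100 + p//400) mod 7 = (2035 + 508 - 20 + 5) mod 7 = 2528 mod 7 = 1 -> Tuesday (Mon=0 ... Sun=6)
Days before June (Jan-May): 152; June 1 index = (1 + 152) mod 7 = 6 -> Sunday
Last day offset: 30 - 1 = 29 days
Weekday index = (6 + 29) mod 7 = 0

Monday, June 30


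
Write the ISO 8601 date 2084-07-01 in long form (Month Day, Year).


ISO 2084-07-01 parses as year=2084, month=07, day=01
Month 7 -> July

July 1, 2084


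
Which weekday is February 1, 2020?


Target: February 1, 2020
Anchor: Jan 1, 2020. With p = 2020 - 1 = 2019: (p + p//4 - p//100 + p//400) mod 7 = (2019 + 504 - 20 + 5) mod 7 = 2508 mod 7 = 2 -> Wednesday (Mon=0 ... Sun=6)
Days before February (Jan): 31 days
Weekday index = (2 + 31) mod 7 = 5

Saturday


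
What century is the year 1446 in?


Century = (year - 1) // 100 + 1
= (1446 - 1) // 100 + 1
= 1445 // 100 + 1
= 14 + 1

15th century


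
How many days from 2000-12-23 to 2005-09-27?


From 2000-12-23 to 2005-09-27
2000-12-23: days before December = 31 + 29 + 31 + 30 + 31 + 30 + 31 + 31 + 30 + 31 + 30 = 335 (2000 is a leap year); day of year = 335 + 23 = 358
2005-09-27: days before September = 31 + 28 + 31 + 30 + 31 + 30 + 31 + 31 = 243 (2005 is not a leap year); day of year = 243 + 27 = 270
Rest of 2000: 366 - 358 = 8
Full years 2001 (365), 2002 (365), 2003 (365), 2004 (366): 1461
Total = 8 + 1461 + 270 = 1739

1739 days


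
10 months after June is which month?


June is month 6
6 + 10 = 16; wrap: 16 - 12 = 4

April


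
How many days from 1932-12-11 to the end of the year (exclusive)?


Day of year: 346 of 366
Remaining = 366 - 346

20 days


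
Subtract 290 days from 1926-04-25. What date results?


Start: 1926-04-25, subtract 290 days
Back 25 days from April 25 reaches March 31, 1926 -> 265 left
March 1926 has 31 days -> back to February 28, 1926 -> 234 left
February 1926 has 28 days -> back to January 31, 1926 -> 206 left
January 1926 has 31 days -> back to December 31, 1925 -> 175 left
December 1925 has 31 days -> back to November 30, 1925 -> 144 left
November 1925 has 30 days -> back to October 31, 1925 -> 114 left
October 1925 has 31 days -> back to September 30, 1925 -> 83 left
September 1925 has 30 days -> back to August 31, 1925 -> 53 left
August 1925 has 31 days -> back to July 31, 1925 -> 22 left
July 1925: 31 - 22 = 9 -> lands on July 9

Result: 1925-07-09


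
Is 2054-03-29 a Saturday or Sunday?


Anchor: Jan 1, 2054. With p = 2054 - 1 = 2053: (p + p//4 - p//100 + p//400) mod 7 = (2053 + 513 - 20 + 5) mod 7 = 2551 mod 7 = 3 -> Thursday (Mon=0 ... Sun=6)
Day of year: 88; offset = 87
Weekday index = (3 + 87) mod 7 = 6 -> Sunday
Weekend days: Saturday, Sunday

Yes


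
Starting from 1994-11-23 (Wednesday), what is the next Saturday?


Current: Wednesday
Target: Saturday
Days ahead: 3

Next Saturday: 1994-11-26


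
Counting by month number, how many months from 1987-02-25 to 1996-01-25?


From February 1987 to January 1996
9 years * 12 = 108 months, minus 1 month = 107

107 months


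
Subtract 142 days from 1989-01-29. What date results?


Start: 1989-01-29, subtract 142 days
Back 29 days from January 29 reaches December 31, 1988 -> 113 left
December 1988 has 31 days -> back to November 30, 1988 -> 82 left
November 1988 has 30 days -> back to October 31, 1988 -> 52 left
October 1988 has 31 days -> back to September 30, 1988 -> 21 left
September 1988: 30 - 21 = 9 -> lands on September 9

Result: 1988-09-09


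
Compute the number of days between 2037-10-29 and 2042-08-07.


From 2037-10-29 to 2042-08-07
2037-10-29: days before October = 31 + 28 + 31 + 30 + 31 + 30 + 31 + 31 + 30 = 273 (2037 is not a leap year); day of year = 273 + 29 = 302
2042-08-07: days before August = 31 + 28 + 31 + 30 + 31 + 30 + 31 = 212 (2042 is not a leap year); day of year = 212 + 7 = 219
Rest of 2037: 365 - 302 = 63
Full years 2038 (365), 2039 (365), 2040 (366), 2041 (365): 1461
Total = 63 + 1461 + 219 = 1743

1743 days


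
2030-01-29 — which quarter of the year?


Month: January (month 1)
Q1: Jan-Mar, Q2: Apr-Jun, Q3: Jul-Sep, Q4: Oct-Dec

Q1


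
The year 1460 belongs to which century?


Century = (year - 1) // 100 + 1
= (1460 - 1) // 100 + 1
= 1459 // 100 + 1
= 14 + 1

15th century


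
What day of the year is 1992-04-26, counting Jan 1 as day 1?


Date: April 26, 1992
Days in months 1 through 3: 91
Plus 26 days in April

Day of year: 117


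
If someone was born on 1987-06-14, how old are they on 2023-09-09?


Birth: 1987-06-14
Reference: 2023-09-09
Year difference: 2023 - 1987 = 36

36 years old


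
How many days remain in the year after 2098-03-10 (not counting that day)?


Day of year: 69 of 365
Remaining = 365 - 69

296 days


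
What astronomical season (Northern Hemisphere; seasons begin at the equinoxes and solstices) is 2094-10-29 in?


Date: October 29
Astronomical Autumn (approx.; exact equinox/solstice day varies by year): September 22 to December 20
October 29 falls within the Autumn window

Autumn


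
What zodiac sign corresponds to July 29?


Date: July 29
Conventional tropical zodiac dates: Leo from July 23 onward; Virgo starts August 23
July 29 falls within the Leo range

Leo


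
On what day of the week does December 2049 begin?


Target: December 1, 2049
Anchor: Jan 1, 2049. With p = 2049 - 1 = 2048: (p + p//4 - p//100 + p//400) mod 7 = (2048 + 512 - 20 + 5) mod 7 = 2545 mod 7 = 4 -> Friday (Mon=0 ... Sun=6)
Days before December (Jan-Nov): 334 days
Weekday index = (4 + 334) mod 7 = 2

Wednesday


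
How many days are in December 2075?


December 2075

31 days


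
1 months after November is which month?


November is month 11
11 + 1 = 12

December


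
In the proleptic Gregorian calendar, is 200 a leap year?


Gregorian leap year rule: divisible by 4, but not by 100, unless also by 400.
200 is divisible by 100 but not 400 -> not a leap year

No


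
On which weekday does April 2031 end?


April 2031 has 30 days
Anchor: Jan 1, 2031. With p = 2031 - 1 = 2030: (p + p//4 - p//100 + p//400) mod 7 = (2030 + 507 - 20 + 5) mod 7 = 2522 mod 7 = 2 -> Wednesday (Mon=0 ... Sun=6)
Days before April (Jan-Mar): 90; April 1 index = (2 + 90) mod 7 = 1 -> Tuesday
Last day offset: 30 - 1 = 29 days
Weekday index = (1 + 29) mod 7 = 2

Wednesday, April 30
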